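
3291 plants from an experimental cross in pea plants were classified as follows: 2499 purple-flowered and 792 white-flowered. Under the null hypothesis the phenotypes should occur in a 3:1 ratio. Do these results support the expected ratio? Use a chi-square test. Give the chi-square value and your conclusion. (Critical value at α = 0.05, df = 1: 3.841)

1.532; consistent

Total ratio parts = 4. Expected numbers out of 3291:
  purple-flowered: 3291 × 3/4 = 2468.25
  white-flowered: 3291 × 1/4 = 822.75
χ² = Σ (O − E)² / E
  purple-flowered: (2499 − 2468.25)² / 2468.25 = 0.3831
  white-flowered: (792 − 822.75)² / 822.75 = 1.1493
χ² = 0.3831 + 1.1493 = 1.5324 ≈ 1.532
Degrees of freedom = 2 − 1 = 1; critical value at α = 0.05 is 3.841.
Since 1.532 < 3.841, we fail to reject the null hypothesis — the data are consistent with the 3:1 ratio.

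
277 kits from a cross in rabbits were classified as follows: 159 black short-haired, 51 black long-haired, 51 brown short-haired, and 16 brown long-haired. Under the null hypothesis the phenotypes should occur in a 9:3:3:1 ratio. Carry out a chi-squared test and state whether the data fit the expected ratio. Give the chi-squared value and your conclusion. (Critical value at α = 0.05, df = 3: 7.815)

The 9:3:3:1 ratio has 16 parts, so with N = 277 the expected counts are:
  black short-haired: 277 × 9/16 = 155.8125
  black long-haired: 277 × 3/16 = 51.9375
  brown short-haired: 277 × 3/16 = 51.9375
  brown long-haired: 277 × 1/16 = 17.3125
χ² = Σ (O − E)² / E
  black short-haired: (159 − 155.8125)² / 155.8125 = 0.0652
  black long-haired: (51 − 51.9375)² / 51.9375 = 0.0169
  brown short-haired: (51 − 51.9375)² / 51.9375 = 0.0169
  brown long-haired: (16 − 17.3125)² / 17.3125 = 0.0995
χ² = 0.0652 + 0.0169 + 0.0169 + 0.0995 = 0.1985 ≈ 0.199
Degrees of freedom = 4 − 1 = 3; critical value at α = 0.05 is 7.815.
Since 0.199 < 7.815, we fail to reject the null hypothesis — the data are consistent with the 9:3:3:1 ratio.

0.199; consistent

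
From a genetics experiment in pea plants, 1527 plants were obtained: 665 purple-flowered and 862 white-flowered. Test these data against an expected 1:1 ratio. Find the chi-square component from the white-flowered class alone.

Total ratio parts = 2. Expected numbers out of 1527:
  purple-flowered: 1527 × 1/2 = 763.5
  white-flowered: 1527 × 1/2 = 763.5
Contribution of white-flowered: (862 − 763.5)² / 763.5 = 12.7076

12.708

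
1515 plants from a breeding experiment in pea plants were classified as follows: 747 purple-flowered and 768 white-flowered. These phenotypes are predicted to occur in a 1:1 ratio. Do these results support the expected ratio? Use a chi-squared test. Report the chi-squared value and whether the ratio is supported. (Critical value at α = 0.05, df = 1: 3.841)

Expected counts for N = 1515 under a 1:1 ratio (total parts = 2):
  purple-flowered: 1515 × 1/2 = 757.5
  white-flowered: 1515 × 1/2 = 757.5
χ² = Σ (O − E)² / E
  purple-flowered: (747 − 757.5)² / 757.5 = 0.1455
  white-flowered: (768 − 757.5)² / 757.5 = 0.1455
χ² = 0.1455 + 0.1455 = 0.291
Degrees of freedom = 2 − 1 = 1; critical value at α = 0.05 is 3.841.
Since 0.291 < 3.841, we fail to reject the null hypothesis — the data are consistent with the 1:1 ratio.

0.291; consistent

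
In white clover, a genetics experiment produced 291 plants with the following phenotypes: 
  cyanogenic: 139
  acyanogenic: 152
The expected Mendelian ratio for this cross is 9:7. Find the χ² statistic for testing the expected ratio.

Total ratio parts = 16. Expected numbers out of 291:
  cyanogenic: 291 × 9/16 = 163.6875
  acyanogenic: 291 × 7/16 = 127.3125
χ² = Σ (O − E)² / E
  cyanogenic: (139 − 163.6875)² / 163.6875 = 3.7234
  acyanogenic: (152 − 127.3125)² / 127.3125 = 4.7872
χ² = 3.7234 + 4.7872 = 8.5106 ≈ 8.511

8.511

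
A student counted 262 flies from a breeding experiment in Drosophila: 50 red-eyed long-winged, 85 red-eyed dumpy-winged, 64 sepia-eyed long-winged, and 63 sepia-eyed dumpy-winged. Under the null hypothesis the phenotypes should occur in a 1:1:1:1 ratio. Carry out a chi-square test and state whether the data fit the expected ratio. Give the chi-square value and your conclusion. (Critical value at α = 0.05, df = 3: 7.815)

9.603; not consistent

Under the 1:1:1:1 hypothesis (Σ ratio = 4, N = 262):
  red-eyed long-winged: 262 × 1/4 = 65.5
  red-eyed dumpy-winged: 262 × 1/4 = 65.5
  sepia-eyed long-winged: 262 × 1/4 = 65.5
  sepia-eyed dumpy-winged: 262 × 1/4 = 65.5
χ² = Σ (O − E)² / E
  red-eyed long-winged: (50 − 65.5)² / 65.5 = 3.6679
  red-eyed dumpy-winged: (85 − 65.5)² / 65.5 = 5.8053
  sepia-eyed long-winged: (64 − 65.5)² / 65.5 = 0.0344
  sepia-eyed dumpy-winged: (63 − 65.5)² / 65.5 = 0.0954
χ² = 3.6679 + 5.8053 + 0.0344 + 0.0954 = 9.603
Degrees of freedom = 4 − 1 = 3; critical value at α = 0.05 is 7.815.
Since 9.603 > 7.815, we reject the null hypothesis — the data do not fit the 1:1:1:1 ratio.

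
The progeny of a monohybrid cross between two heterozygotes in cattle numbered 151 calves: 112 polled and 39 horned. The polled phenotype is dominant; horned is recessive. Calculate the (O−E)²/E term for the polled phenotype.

For a monohybrid cross between heterozygotes with complete dominance, the expected phenotypic ratio is 3:1.
Under the 3:1 hypothesis (Σ ratio = 4, N = 151):
  polled: 151 × 3/4 = 113.25
  horned: 151 × 1/4 = 37.75
Contribution of polled: (112 − 113.25)² / 113.25 = 0.0138

0.014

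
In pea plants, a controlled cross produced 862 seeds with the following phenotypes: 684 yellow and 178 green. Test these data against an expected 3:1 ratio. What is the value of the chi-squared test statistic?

8.701

Expected counts for N = 862 under a 3:1 ratio (total parts = 4):
  yellow: 862 × 3/4 = 646.5
  green: 862 × 1/4 = 215.5
χ² = Σ (O − E)² / E
  yellow: (684 − 646.5)² / 646.5 = 2.1752
  green: (178 − 215.5)² / 215.5 = 6.5255
χ² = 2.1752 + 6.5255 = 8.7007 ≈ 8.701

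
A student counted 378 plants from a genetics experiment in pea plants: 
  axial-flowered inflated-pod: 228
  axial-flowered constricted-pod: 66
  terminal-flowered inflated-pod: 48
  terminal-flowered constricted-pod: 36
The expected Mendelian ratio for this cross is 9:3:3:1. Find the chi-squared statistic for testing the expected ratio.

15.312

Under the 9:3:3:1 hypothesis (Σ ratio = 16, N = 378):
  axial-flowered inflated-pod: 378 × 9/16 = 212.625
  axial-flowered constricted-pod: 378 × 3/16 = 70.875
  terminal-flowered inflated-pod: 378 × 3/16 = 70.875
  terminal-flowered constricted-pod: 378 × 1/16 = 23.625
χ² = Σ (O − E)² / E
  axial-flowered inflated-pod: (228 − 212.625)² / 212.625 = 1.1118
  axial-flowered constricted-pod: (66 − 70.875)² / 70.875 = 0.3353
  terminal-flowered inflated-pod: (48 − 70.875)² / 70.875 = 7.3829
  terminal-flowered constricted-pod: (36 − 23.625)² / 23.625 = 6.4821
χ² = 1.1118 + 0.3353 + 7.3829 + 6.4821 = 15.3121 ≈ 15.312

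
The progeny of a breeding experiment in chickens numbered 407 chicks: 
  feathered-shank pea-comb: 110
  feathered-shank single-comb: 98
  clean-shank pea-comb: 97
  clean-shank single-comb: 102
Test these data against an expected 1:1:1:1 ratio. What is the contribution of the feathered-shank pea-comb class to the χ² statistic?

Under the 1:1:1:1 hypothesis (Σ ratio = 4, N = 407):
  feathered-shank pea-comb: 407 × 1/4 = 101.75
  feathered-shank single-comb: 407 × 1/4 = 101.75
  clean-shank pea-comb: 407 × 1/4 = 101.75
  clean-shank single-comb: 407 × 1/4 = 101.75
Contribution of feathered-shank pea-comb: (110 − 101.75)² / 101.75 = 0.6689

0.669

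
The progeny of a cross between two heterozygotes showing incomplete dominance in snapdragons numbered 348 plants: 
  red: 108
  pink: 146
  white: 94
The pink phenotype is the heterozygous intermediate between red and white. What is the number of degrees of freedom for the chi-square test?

2

With incomplete dominance, a heterozygote × heterozygote cross gives a 1:2:1 phenotypic ratio.
A goodness-of-fit test with 3 phenotype classes has df = 3 − 1 = 2.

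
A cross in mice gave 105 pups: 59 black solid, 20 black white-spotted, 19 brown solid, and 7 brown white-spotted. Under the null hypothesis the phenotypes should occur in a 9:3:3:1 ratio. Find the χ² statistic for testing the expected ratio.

Total ratio parts = 16. Expected numbers out of 105:
  black solid: 105 × 9/16 = 59.0625
  black white-spotted: 105 × 3/16 = 19.6875
  brown solid: 105 × 3/16 = 19.6875
  brown white-spotted: 105 × 1/16 = 6.5625
χ² = Σ (O − E)² / E
  black solid: (59 − 59.0625)² / 59.0625 = 0.0001
  black white-spotted: (20 − 19.6875)² / 19.6875 = 0.0050
  brown solid: (19 − 19.6875)² / 19.6875 = 0.0240
  brown white-spotted: (7 − 6.5625)² / 6.5625 = 0.0292
χ² = 0.0001 + 0.0050 + 0.0240 + 0.0292 = 0.0583 ≈ 0.058

0.058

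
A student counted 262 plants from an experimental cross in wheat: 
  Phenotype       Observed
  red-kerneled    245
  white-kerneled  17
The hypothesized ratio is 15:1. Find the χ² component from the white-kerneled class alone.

0.024

Under the 15:1 hypothesis (Σ ratio = 16, N = 262):
  red-kerneled: 262 × 15/16 = 245.625
  white-kerneled: 262 × 1/16 = 16.375
Contribution of white-kerneled: (17 − 16.375)² / 16.375 = 0.0239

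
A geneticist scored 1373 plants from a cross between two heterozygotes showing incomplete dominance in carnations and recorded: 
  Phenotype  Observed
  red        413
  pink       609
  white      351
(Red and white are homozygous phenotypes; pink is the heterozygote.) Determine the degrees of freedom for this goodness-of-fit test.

2

With incomplete dominance, a heterozygote × heterozygote cross gives a 1:2:1 phenotypic ratio.
A goodness-of-fit test with 3 phenotype classes has df = 3 − 1 = 2.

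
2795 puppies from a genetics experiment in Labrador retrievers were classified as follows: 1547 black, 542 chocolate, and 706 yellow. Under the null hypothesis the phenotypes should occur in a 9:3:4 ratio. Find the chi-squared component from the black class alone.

The 9:3:4 ratio has 16 parts, so with N = 2795 the expected counts are:
  black: 2795 × 9/16 = 1572.1875
  chocolate: 2795 × 3/16 = 524.0625
  yellow: 2795 × 4/16 = 698.75
Contribution of black: (1547 − 1572.1875)² / 1572.1875 = 0.4035

0.404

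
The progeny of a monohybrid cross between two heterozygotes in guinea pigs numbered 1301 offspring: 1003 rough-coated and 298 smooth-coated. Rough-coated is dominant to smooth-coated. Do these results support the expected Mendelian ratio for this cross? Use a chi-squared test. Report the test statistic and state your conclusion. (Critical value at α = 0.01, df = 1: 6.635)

3.044; consistent

For a monohybrid cross between heterozygotes with complete dominance, the expected phenotypic ratio is 3:1.
Under the 3:1 hypothesis (Σ ratio = 4, N = 1301):
  rough-coated: 1301 × 3/4 = 975.75
  smooth-coated: 1301 × 1/4 = 325.25
χ² = Σ (O − E)² / E
  rough-coated: (1003 − 975.75)² / 975.75 = 0.7610
  smooth-coated: (298 − 325.25)² / 325.25 = 2.2831
χ² = 0.7610 + 2.2831 = 3.0441 ≈ 3.044
Degrees of freedom = 2 − 1 = 1; critical value at α = 0.01 is 6.635.
Since 3.044 < 6.635, we fail to reject the null hypothesis — the data are consistent with the 3:1 ratio.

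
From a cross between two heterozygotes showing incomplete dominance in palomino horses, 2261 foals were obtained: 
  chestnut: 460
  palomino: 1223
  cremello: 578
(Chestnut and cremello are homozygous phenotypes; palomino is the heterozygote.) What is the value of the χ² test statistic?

27.454

With incomplete dominance, a heterozygote × heterozygote cross gives a 1:2:1 phenotypic ratio.
Expected counts for N = 2261 under a 1:2:1 ratio (total parts = 4):
  chestnut: 2261 × 1/4 = 565.25
  palomino: 2261 × 2/4 = 1130.5
  cremello: 2261 × 1/4 = 565.25
χ² = Σ (O − E)² / E
  chestnut: (460 − 565.25)² / 565.25 = 19.5976
  palomino: (1223 − 1130.5)² / 1130.5 = 7.5686
  cremello: (578 − 565.25)² / 565.25 = 0.2876
χ² = 19.5976 + 7.5686 + 0.2876 = 27.4538 ≈ 27.454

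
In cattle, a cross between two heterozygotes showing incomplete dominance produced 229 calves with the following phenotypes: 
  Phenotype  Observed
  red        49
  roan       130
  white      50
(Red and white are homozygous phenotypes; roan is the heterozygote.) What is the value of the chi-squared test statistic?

4.205

With incomplete dominance, a heterozygote × heterozygote cross gives a 1:2:1 phenotypic ratio.
Under the 1:2:1 hypothesis (Σ ratio = 4, N = 229):
  red: 229 × 1/4 = 57.25
  roan: 229 × 2/4 = 114.5
  white: 229 × 1/4 = 57.25
χ² = Σ (O − E)² / E
  red: (49 − 57.25)² / 57.25 = 1.1889
  roan: (130 − 114.5)² / 114.5 = 2.0983
  white: (50 − 57.25)² / 57.25 = 0.9181
χ² = 1.1889 + 2.0983 + 0.9181 = 4.2053 ≈ 4.205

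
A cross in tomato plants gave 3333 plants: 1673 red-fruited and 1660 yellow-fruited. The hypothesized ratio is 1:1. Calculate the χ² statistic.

0.051

Expected counts for N = 3333 under a 1:1 ratio (total parts = 2):
  red-fruited: 3333 × 1/2 = 1666.5
  yellow-fruited: 3333 × 1/2 = 1666.5
χ² = Σ (O − E)² / E
  red-fruited: (1673 − 1666.5)² / 1666.5 = 0.0254
  yellow-fruited: (1660 − 1666.5)² / 1666.5 = 0.0254
χ² = 0.0254 + 0.0254 = 0.0508 ≈ 0.051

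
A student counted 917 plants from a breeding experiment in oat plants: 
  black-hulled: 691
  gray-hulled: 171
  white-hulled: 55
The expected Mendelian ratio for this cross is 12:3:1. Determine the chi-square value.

Under the 12:3:1 hypothesis (Σ ratio = 16, N = 917):
  black-hulled: 917 × 12/16 = 687.75
  gray-hulled: 917 × 3/16 = 171.9375
  white-hulled: 917 × 1/16 = 57.3125
χ² = Σ (O − E)² / E
  black-hulled: (691 − 687.75)² / 687.75 = 0.0154
  gray-hulled: (171 − 171.9375)² / 171.9375 = 0.0051
  white-hulled: (55 − 57.3125)² / 57.3125 = 0.0933
χ² = 0.0154 + 0.0051 + 0.0933 = 0.1138 ≈ 0.114

0.114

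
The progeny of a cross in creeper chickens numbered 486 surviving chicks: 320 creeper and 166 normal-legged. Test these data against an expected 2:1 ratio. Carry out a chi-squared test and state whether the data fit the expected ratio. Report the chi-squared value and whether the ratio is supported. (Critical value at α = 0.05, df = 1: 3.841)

Under the 2:1 hypothesis (Σ ratio = 3, N = 486):
  creeper: 486 × 2/3 = 324
  normal-legged: 486 × 1/3 = 162
χ² = Σ (O − E)² / E
  creeper: (320 − 324)² / 324 = 0.0494
  normal-legged: (166 − 162)² / 162 = 0.0988
χ² = 0.0494 + 0.0988 = 0.1482 ≈ 0.148
Degrees of freedom = 2 − 1 = 1; critical value at α = 0.05 is 3.841.
Since 0.148 < 3.841, we fail to reject the null hypothesis — the data are consistent with the 2:1 ratio.

0.148; consistent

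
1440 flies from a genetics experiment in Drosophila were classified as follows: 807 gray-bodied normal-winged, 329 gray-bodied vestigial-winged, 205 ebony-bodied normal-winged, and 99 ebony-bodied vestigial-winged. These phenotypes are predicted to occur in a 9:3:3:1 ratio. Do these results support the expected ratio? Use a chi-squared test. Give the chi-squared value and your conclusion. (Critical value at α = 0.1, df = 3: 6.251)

Under the 9:3:3:1 hypothesis (Σ ratio = 16, N = 1440):
  gray-bodied normal-winged: 1440 × 9/16 = 810
  gray-bodied vestigial-winged: 1440 × 3/16 = 270
  ebony-bodied normal-winged: 1440 × 3/16 = 270
  ebony-bodied vestigial-winged: 1440 × 1/16 = 90
χ² = Σ (O − E)² / E
  gray-bodied normal-winged: (807 − 810)² / 810 = 0.0111
  gray-bodied vestigial-winged: (329 − 270)² / 270 = 12.8926
  ebony-bodied normal-winged: (205 − 270)² / 270 = 15.6481
  ebony-bodied vestigial-winged: (99 − 90)² / 90 = 0.9000
χ² = 0.0111 + 12.8926 + 15.6481 + 0.9000 = 29.4518 ≈ 29.452
Degrees of freedom = 4 − 1 = 3; critical value at α = 0.1 is 6.251.
Since 29.452 > 6.251, we reject the null hypothesis — the data do not fit the 9:3:3:1 ratio.

29.452; not consistent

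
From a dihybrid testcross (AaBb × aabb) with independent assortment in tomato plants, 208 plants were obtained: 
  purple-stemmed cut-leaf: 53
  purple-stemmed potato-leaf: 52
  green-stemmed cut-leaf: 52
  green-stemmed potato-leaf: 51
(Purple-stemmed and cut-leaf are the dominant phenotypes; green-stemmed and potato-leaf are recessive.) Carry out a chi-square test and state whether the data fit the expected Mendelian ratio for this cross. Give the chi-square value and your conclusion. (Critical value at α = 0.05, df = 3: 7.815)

A dihybrid testcross with independent assortment gives a 1:1:1:1 ratio.
Total ratio parts = 4. Expected numbers out of 208:
  purple-stemmed cut-leaf: 208 × 1/4 = 52
  purple-stemmed potato-leaf: 208 × 1/4 = 52
  green-stemmed cut-leaf: 208 × 1/4 = 52
  green-stemmed potato-leaf: 208 × 1/4 = 52
χ² = Σ (O − E)² / E
  purple-stemmed cut-leaf: (53 − 52)² / 52 = 0.0192
  purple-stemmed potato-leaf: (52 − 52)² / 52 = 0.0000
  green-stemmed cut-leaf: (52 − 52)² / 52 = 0.0000
  green-stemmed potato-leaf: (51 − 52)² / 52 = 0.0192
χ² = 0.0192 + 0.0000 + 0.0000 + 0.0192 = 0.0384 ≈ 0.038
Degrees of freedom = 4 − 1 = 3; critical value at α = 0.05 is 7.815.
Since 0.038 < 7.815, we fail to reject the null hypothesis — the data are consistent with the 1:1:1:1 ratio.

0.038; consistent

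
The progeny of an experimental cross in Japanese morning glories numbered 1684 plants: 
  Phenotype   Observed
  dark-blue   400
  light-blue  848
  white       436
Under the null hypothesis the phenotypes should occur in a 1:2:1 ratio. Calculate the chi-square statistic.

The 1:2:1 ratio has 4 parts, so with N = 1684 the expected counts are:
  dark-blue: 1684 × 1/4 = 421
  light-blue: 1684 × 2/4 = 842
  white: 1684 × 1/4 = 421
χ² = Σ (O − E)² / E
  dark-blue: (400 − 421)² / 421 = 1.0475
  light-blue: (848 − 842)² / 842 = 0.0428
  white: (436 − 421)² / 421 = 0.5344
χ² = 1.0475 + 0.0428 + 0.5344 = 1.6247 ≈ 1.625

1.625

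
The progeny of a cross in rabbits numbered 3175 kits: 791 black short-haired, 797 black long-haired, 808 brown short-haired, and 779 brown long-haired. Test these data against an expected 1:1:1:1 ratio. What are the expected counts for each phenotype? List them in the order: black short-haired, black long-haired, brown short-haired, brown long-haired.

793.75, 793.75, 793.75, 793.75

The 1:1:1:1 ratio has 4 parts, so with N = 3175 the expected counts are:
  black short-haired: 3175 × 1/4 = 793.75
  black long-haired: 3175 × 1/4 = 793.75
  brown short-haired: 3175 × 1/4 = 793.75
  brown long-haired: 3175 × 1/4 = 793.75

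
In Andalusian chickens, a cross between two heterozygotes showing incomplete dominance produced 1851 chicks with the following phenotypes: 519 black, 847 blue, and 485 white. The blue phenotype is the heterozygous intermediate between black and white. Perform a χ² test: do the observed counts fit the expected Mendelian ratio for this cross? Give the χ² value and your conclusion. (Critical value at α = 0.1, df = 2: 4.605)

14.566; not consistent

With incomplete dominance, a heterozygote × heterozygote cross gives a 1:2:1 phenotypic ratio.
Total ratio parts = 4. Expected numbers out of 1851:
  black: 1851 × 1/4 = 462.75
  blue: 1851 × 2/4 = 925.5
  white: 1851 × 1/4 = 462.75
χ² = Σ (O − E)² / E
  black: (519 − 462.75)² / 462.75 = 6.8375
  blue: (847 − 925.5)² / 925.5 = 6.6583
  white: (485 − 462.75)² / 462.75 = 1.0698
χ² = 6.8375 + 6.6583 + 1.0698 = 14.5656 ≈ 14.566
Degrees of freedom = 3 − 1 = 2; critical value at α = 0.1 is 4.605.
Since 14.566 > 4.605, we reject the null hypothesis — the data do not fit the 1:2:1 ratio.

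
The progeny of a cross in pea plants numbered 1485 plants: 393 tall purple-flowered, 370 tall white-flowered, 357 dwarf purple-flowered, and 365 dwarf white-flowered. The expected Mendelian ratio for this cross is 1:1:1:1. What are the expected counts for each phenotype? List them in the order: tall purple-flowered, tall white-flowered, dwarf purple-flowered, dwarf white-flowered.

371.25, 371.25, 371.25, 371.25

Total ratio parts = 4. Expected numbers out of 1485:
  tall purple-flowered: 1485 × 1/4 = 371.25
  tall white-flowered: 1485 × 1/4 = 371.25
  dwarf purple-flowered: 1485 × 1/4 = 371.25
  dwarf white-flowered: 1485 × 1/4 = 371.25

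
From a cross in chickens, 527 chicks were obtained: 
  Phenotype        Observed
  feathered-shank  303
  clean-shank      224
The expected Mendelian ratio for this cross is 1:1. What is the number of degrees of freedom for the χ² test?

A goodness-of-fit test with 2 phenotype classes has df = 2 − 1 = 1.

1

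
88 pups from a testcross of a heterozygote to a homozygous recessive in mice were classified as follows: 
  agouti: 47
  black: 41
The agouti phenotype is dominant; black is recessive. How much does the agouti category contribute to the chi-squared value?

A testcross of a heterozygote (Aa × aa) gives a 1:1 phenotypic ratio.
Total ratio parts = 2. Expected numbers out of 88:
  agouti: 88 × 1/2 = 44
  black: 88 × 1/2 = 44
Contribution of agouti: (47 − 44)² / 44 = 0.2045

0.205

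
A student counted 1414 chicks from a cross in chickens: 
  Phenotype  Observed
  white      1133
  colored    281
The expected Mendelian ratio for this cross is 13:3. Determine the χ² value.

Expected counts for N = 1414 under a 13:3 ratio (total parts = 16):
  white: 1414 × 13/16 = 1148.875
  colored: 1414 × 3/16 = 265.125
χ² = Σ (O − E)² / E
  white: (1133 − 1148.875)² / 1148.875 = 0.2194
  colored: (281 − 265.125)² / 265.125 = 0.9506
χ² = 0.2194 + 0.9506 = 1.170

1.170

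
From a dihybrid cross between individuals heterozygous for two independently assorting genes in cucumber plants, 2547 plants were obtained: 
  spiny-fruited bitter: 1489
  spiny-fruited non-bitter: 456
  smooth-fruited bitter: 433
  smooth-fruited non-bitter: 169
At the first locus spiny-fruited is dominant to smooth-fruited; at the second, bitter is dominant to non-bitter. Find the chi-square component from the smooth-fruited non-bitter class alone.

0.605

A dihybrid F₂ with independent assortment and complete dominance at both loci gives a 9:3:3:1 phenotypic ratio.
The 9:3:3:1 ratio has 16 parts, so with N = 2547 the expected counts are:
  spiny-fruited bitter: 2547 × 9/16 = 1432.6875
  spiny-fruited non-bitter: 2547 × 3/16 = 477.5625
  smooth-fruited bitter: 2547 × 3/16 = 477.5625
  smooth-fruited non-bitter: 2547 × 1/16 = 159.1875
Contribution of smooth-fruited non-bitter: (169 − 159.1875)² / 159.1875 = 0.6049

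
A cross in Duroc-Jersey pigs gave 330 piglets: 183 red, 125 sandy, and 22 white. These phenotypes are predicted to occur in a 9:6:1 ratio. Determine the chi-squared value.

0.141

The 9:6:1 ratio has 16 parts, so with N = 330 the expected counts are:
  red: 330 × 9/16 = 185.625
  sandy: 330 × 6/16 = 123.75
  white: 330 × 1/16 = 20.625
χ² = Σ (O − E)² / E
  red: (183 − 185.625)² / 185.625 = 0.0371
  sandy: (125 − 123.75)² / 123.75 = 0.0126
  white: (22 − 20.625)² / 20.625 = 0.0917
χ² = 0.0371 + 0.0126 + 0.0917 = 0.1414 ≈ 0.141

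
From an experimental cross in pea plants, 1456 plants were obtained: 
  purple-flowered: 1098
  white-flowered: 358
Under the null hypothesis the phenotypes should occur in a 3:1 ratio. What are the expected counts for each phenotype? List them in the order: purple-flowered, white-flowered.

1092, 364

Under the 3:1 hypothesis (Σ ratio = 4, N = 1456):
  purple-flowered: 1456 × 3/4 = 1092
  white-flowered: 1456 × 1/4 = 364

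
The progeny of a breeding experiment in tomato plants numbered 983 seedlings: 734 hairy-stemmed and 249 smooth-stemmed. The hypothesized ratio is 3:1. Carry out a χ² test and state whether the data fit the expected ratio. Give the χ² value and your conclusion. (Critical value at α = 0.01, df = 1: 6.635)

0.057; consistent

The 3:1 ratio has 4 parts, so with N = 983 the expected counts are:
  hairy-stemmed: 983 × 3/4 = 737.25
  smooth-stemmed: 983 × 1/4 = 245.75
χ² = Σ (O − E)² / E
  hairy-stemmed: (734 − 737.25)² / 737.25 = 0.0143
  smooth-stemmed: (249 − 245.75)² / 245.75 = 0.0430
χ² = 0.0143 + 0.0430 = 0.0573 ≈ 0.057
Degrees of freedom = 2 − 1 = 1; critical value at α = 0.01 is 6.635.
Since 0.057 < 6.635, we fail to reject the null hypothesis — the data are consistent with the 3:1 ratio.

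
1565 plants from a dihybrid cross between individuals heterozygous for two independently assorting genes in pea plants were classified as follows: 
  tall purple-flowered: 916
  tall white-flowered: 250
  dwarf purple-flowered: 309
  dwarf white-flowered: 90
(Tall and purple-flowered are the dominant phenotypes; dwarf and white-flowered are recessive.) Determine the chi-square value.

A dihybrid F₂ with independent assortment and complete dominance at both loci gives a 9:3:3:1 phenotypic ratio.
Expected counts for N = 1565 under a 9:3:3:1 ratio (total parts = 16):
  tall purple-flowered: 1565 × 9/16 = 880.3125
  tall white-flowered: 1565 × 3/16 = 293.4375
  dwarf purple-flowered: 1565 × 3/16 = 293.4375
  dwarf white-flowered: 1565 × 1/16 = 97.8125
χ² = Σ (O − E)² / E
  tall purple-flowered: (916 − 880.3125)² / 880.3125 = 1.4468
  tall white-flowered: (250 − 293.4375)² / 293.4375 = 6.4300
  dwarf purple-flowered: (309 − 293.4375)² / 293.4375 = 0.8254
  dwarf white-flowered: (90 − 97.8125)² / 97.8125 = 0.6240
χ² = 1.4468 + 6.4300 + 0.8254 + 0.6240 = 9.3262 ≈ 9.326

9.326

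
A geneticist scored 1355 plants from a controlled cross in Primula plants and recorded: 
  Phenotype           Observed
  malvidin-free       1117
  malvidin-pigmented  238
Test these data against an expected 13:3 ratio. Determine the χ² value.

The 13:3 ratio has 16 parts, so with N = 1355 the expected counts are:
  malvidin-free: 1355 × 13/16 = 1100.9375
  malvidin-pigmented: 1355 × 3/16 = 254.0625
χ² = Σ (O − E)² / E
  malvidin-free: (1117 − 1100.9375)² / 1100.9375 = 0.2343
  malvidin-pigmented: (238 − 254.0625)² / 254.0625 = 1.0155
χ² = 0.2343 + 1.0155 = 1.2498 ≈ 1.250

1.250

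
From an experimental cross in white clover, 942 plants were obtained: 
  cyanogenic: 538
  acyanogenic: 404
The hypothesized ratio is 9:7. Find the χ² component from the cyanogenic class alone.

0.125

Expected counts for N = 942 under a 9:7 ratio (total parts = 16):
  cyanogenic: 942 × 9/16 = 529.875
  acyanogenic: 942 × 7/16 = 412.125
Contribution of cyanogenic: (538 − 529.875)² / 529.875 = 0.1246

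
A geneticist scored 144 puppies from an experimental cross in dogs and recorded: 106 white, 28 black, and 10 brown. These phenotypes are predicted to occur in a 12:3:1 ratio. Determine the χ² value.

The 12:3:1 ratio has 16 parts, so with N = 144 the expected counts are:
  white: 144 × 12/16 = 108
  black: 144 × 3/16 = 27
  brown: 144 × 1/16 = 9
χ² = Σ (O − E)² / E
  white: (106 − 108)² / 108 = 0.0370
  black: (28 − 27)² / 27 = 0.0370
  brown: (10 − 9)² / 9 = 0.1111
χ² = 0.0370 + 0.0370 + 0.1111 = 0.1851 ≈ 0.185

0.185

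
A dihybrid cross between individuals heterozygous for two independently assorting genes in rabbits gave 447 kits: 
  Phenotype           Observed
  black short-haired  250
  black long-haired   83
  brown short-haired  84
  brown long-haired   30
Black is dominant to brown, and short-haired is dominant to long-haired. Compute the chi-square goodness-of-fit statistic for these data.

A dihybrid F₂ with independent assortment and complete dominance at both loci gives a 9:3:3:1 phenotypic ratio.
Under the 9:3:3:1 hypothesis (Σ ratio = 16, N = 447):
  black short-haired: 447 × 9/16 = 251.4375
  black long-haired: 447 × 3/16 = 83.8125
  brown short-haired: 447 × 3/16 = 83.8125
  brown long-haired: 447 × 1/16 = 27.9375
χ² = Σ (O − E)² / E
  black short-haired: (250 − 251.4375)² / 251.4375 = 0.0082
  black long-haired: (83 − 83.8125)² / 83.8125 = 0.0079
  brown short-haired: (84 − 83.8125)² / 83.8125 = 0.0004
  brown long-haired: (30 − 27.9375)² / 27.9375 = 0.1523
χ² = 0.0082 + 0.0079 + 0.0004 + 0.1523 = 0.1688 ≈ 0.169

0.169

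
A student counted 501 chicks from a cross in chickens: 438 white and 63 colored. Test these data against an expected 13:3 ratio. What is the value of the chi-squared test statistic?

12.540

Total ratio parts = 16. Expected numbers out of 501:
  white: 501 × 13/16 = 407.0625
  colored: 501 × 3/16 = 93.9375
χ² = Σ (O − E)² / E
  white: (438 − 407.0625)² / 407.0625 = 2.3513
  colored: (63 − 93.9375)² / 93.9375 = 10.1890
χ² = 2.3513 + 10.1890 = 12.5403 ≈ 12.540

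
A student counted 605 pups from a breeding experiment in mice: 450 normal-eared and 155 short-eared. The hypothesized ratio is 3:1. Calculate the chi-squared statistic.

Total ratio parts = 4. Expected numbers out of 605:
  normal-eared: 605 × 3/4 = 453.75
  short-eared: 605 × 1/4 = 151.25
χ² = Σ (O − E)² / E
  normal-eared: (450 − 453.75)² / 453.75 = 0.0310
  short-eared: (155 − 151.25)² / 151.25 = 0.0930
χ² = 0.0310 + 0.0930 = 0.124

0.124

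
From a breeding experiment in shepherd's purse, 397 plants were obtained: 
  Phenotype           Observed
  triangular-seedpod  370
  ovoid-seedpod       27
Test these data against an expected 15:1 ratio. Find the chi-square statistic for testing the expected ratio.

Total ratio parts = 16. Expected numbers out of 397:
  triangular-seedpod: 397 × 15/16 = 372.1875
  ovoid-seedpod: 397 × 1/16 = 24.8125
χ² = Σ (O − E)² / E
  triangular-seedpod: (370 − 372.1875)² / 372.1875 = 0.0129
  ovoid-seedpod: (27 − 24.8125)² / 24.8125 = 0.1929
χ² = 0.0129 + 0.1929 = 0.2058 ≈ 0.206

0.206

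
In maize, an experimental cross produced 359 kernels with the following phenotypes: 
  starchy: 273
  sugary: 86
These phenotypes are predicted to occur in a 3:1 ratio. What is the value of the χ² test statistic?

0.209

The 3:1 ratio has 4 parts, so with N = 359 the expected counts are:
  starchy: 359 × 3/4 = 269.25
  sugary: 359 × 1/4 = 89.75
χ² = Σ (O − E)² / E
  starchy: (273 − 269.25)² / 269.25 = 0.0522
  sugary: (86 − 89.75)² / 89.75 = 0.1567
χ² = 0.0522 + 0.1567 = 0.2089 ≈ 0.209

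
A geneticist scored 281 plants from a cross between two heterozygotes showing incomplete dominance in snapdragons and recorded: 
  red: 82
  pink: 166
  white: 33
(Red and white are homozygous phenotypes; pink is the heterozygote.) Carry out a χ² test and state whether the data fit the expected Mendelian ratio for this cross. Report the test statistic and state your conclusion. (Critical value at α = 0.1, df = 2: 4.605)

26.345; not consistent

With incomplete dominance, a heterozygote × heterozygote cross gives a 1:2:1 phenotypic ratio.
Under the 1:2:1 hypothesis (Σ ratio = 4, N = 281):
  red: 281 × 1/4 = 70.25
  pink: 281 × 2/4 = 140.5
  white: 281 × 1/4 = 70.25
χ² = Σ (O − E)² / E
  red: (82 − 70.25)² / 70.25 = 1.9653
  pink: (166 − 140.5)² / 140.5 = 4.6281
  white: (33 − 70.25)² / 70.25 = 19.7518
χ² = 1.9653 + 4.6281 + 19.7518 = 26.3452 ≈ 26.345
Degrees of freedom = 3 − 1 = 2; critical value at α = 0.1 is 4.605.
Since 26.345 > 4.605, we reject the null hypothesis — the data do not fit the 1:2:1 ratio.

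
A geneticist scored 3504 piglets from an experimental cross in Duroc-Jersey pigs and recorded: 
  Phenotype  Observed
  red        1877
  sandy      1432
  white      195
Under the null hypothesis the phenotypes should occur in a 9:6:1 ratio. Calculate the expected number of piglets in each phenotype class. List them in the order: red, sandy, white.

1971, 1314, 219

The 9:6:1 ratio has 16 parts, so with N = 3504 the expected counts are:
  red: 3504 × 9/16 = 1971
  sandy: 3504 × 6/16 = 1314
  white: 3504 × 1/16 = 219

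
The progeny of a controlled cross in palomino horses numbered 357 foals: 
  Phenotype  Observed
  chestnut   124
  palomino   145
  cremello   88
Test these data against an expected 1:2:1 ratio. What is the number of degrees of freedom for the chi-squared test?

A goodness-of-fit test with 3 phenotype classes has df = 3 − 1 = 2.

2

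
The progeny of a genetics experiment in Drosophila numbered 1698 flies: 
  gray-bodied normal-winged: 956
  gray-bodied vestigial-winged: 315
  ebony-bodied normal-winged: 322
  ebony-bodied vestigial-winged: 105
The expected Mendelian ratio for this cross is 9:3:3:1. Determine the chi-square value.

The 9:3:3:1 ratio has 16 parts, so with N = 1698 the expected counts are:
  gray-bodied normal-winged: 1698 × 9/16 = 955.125
  gray-bodied vestigial-winged: 1698 × 3/16 = 318.375
  ebony-bodied normal-winged: 1698 × 3/16 = 318.375
  ebony-bodied vestigial-winged: 1698 × 1/16 = 106.125
χ² = Σ (O − E)² / E
  gray-bodied normal-winged: (956 − 955.125)² / 955.125 = 0.0008
  gray-bodied vestigial-winged: (315 − 318.375)² / 318.375 = 0.0358
  ebony-bodied normal-winged: (322 − 318.375)² / 318.375 = 0.0413
  ebony-bodied vestigial-winged: (105 − 106.125)² / 106.125 = 0.0119
χ² = 0.0008 + 0.0358 + 0.0413 + 0.0119 = 0.0898 ≈ 0.090

0.090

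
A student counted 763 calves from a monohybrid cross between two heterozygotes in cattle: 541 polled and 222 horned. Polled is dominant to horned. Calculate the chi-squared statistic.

6.826

For a monohybrid cross between heterozygotes with complete dominance, the expected phenotypic ratio is 3:1.
The 3:1 ratio has 4 parts, so with N = 763 the expected counts are:
  polled: 763 × 3/4 = 572.25
  horned: 763 × 1/4 = 190.75
χ² = Σ (O − E)² / E
  polled: (541 − 572.25)² / 572.25 = 1.7065
  horned: (222 − 190.75)² / 190.75 = 5.1196
χ² = 1.7065 + 5.1196 = 6.8261 ≈ 6.826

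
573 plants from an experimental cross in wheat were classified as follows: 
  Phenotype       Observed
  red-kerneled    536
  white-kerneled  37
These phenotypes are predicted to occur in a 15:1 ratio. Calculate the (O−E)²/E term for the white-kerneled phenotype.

0.039

Under the 15:1 hypothesis (Σ ratio = 16, N = 573):
  red-kerneled: 573 × 15/16 = 537.1875
  white-kerneled: 573 × 1/16 = 35.8125
Contribution of white-kerneled: (37 − 35.8125)² / 35.8125 = 0.0394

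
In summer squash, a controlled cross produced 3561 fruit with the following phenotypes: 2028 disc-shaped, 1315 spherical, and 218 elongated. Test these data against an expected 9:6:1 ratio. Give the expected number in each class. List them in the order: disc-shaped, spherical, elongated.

Total ratio parts = 16. Expected numbers out of 3561:
  disc-shaped: 3561 × 9/16 = 2003.0625
  spherical: 3561 × 6/16 = 1335.375
  elongated: 3561 × 1/16 = 222.5625

2003.0625, 1335.375, 222.5625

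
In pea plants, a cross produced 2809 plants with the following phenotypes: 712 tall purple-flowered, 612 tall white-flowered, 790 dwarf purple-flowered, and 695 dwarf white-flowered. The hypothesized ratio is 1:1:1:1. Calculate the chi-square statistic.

Expected counts for N = 2809 under a 1:1:1:1 ratio (total parts = 4):
  tall purple-flowered: 2809 × 1/4 = 702.25
  tall white-flowered: 2809 × 1/4 = 702.25
  dwarf purple-flowered: 2809 × 1/4 = 702.25
  dwarf white-flowered: 2809 × 1/4 = 702.25
χ² = Σ (O − E)² / E
  tall purple-flowered: (712 − 702.25)² / 702.25 = 0.1354
  tall white-flowered: (612 − 702.25)² / 702.25 = 11.5985
  dwarf purple-flowered: (790 − 702.25)² / 702.25 = 10.9648
  dwarf white-flowered: (695 − 702.25)² / 702.25 = 0.0748
χ² = 0.1354 + 11.5985 + 10.9648 + 0.0748 = 22.7735 ≈ 22.774

22.774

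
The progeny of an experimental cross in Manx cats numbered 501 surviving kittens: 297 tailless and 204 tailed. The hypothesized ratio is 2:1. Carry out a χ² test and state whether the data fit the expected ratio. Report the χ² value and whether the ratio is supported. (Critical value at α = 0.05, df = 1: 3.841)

Expected counts for N = 501 under a 2:1 ratio (total parts = 3):
  tailless: 501 × 2/3 = 334
  tailed: 501 × 1/3 = 167
χ² = Σ (O − E)² / E
  tailless: (297 − 334)² / 334 = 4.0988
  tailed: (204 − 167)² / 167 = 8.1976
χ² = 4.0988 + 8.1976 = 12.2964 ≈ 12.296
Degrees of freedom = 2 − 1 = 1; critical value at α = 0.05 is 3.841.
Since 12.296 > 3.841, we reject the null hypothesis — the data do not fit the 2:1 ratio.

12.296; not consistent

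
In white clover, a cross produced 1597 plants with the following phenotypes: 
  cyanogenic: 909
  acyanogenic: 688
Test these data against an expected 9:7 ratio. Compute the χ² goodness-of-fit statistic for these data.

The 9:7 ratio has 16 parts, so with N = 1597 the expected counts are:
  cyanogenic: 1597 × 9/16 = 898.3125
  acyanogenic: 1597 × 7/16 = 698.6875
χ² = Σ (O − E)² / E
  cyanogenic: (909 − 898.3125)² / 898.3125 = 0.1272
  acyanogenic: (688 − 698.6875)² / 698.6875 = 0.1635
χ² = 0.1272 + 0.1635 = 0.2907 ≈ 0.291

0.291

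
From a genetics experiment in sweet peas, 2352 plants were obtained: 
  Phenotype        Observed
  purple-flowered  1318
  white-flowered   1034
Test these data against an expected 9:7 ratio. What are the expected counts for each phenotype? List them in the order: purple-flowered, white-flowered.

1323, 1029

Total ratio parts = 16. Expected numbers out of 2352:
  purple-flowered: 2352 × 9/16 = 1323
  white-flowered: 2352 × 7/16 = 1029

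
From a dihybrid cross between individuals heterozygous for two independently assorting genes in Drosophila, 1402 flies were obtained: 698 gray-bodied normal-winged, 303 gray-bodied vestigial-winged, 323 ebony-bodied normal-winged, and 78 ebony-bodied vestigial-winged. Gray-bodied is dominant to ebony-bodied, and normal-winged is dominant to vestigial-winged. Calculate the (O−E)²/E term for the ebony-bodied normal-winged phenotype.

13.752

A dihybrid F₂ with independent assortment and complete dominance at both loci gives a 9:3:3:1 phenotypic ratio.
Expected counts for N = 1402 under a 9:3:3:1 ratio (total parts = 16):
  gray-bodied normal-winged: 1402 × 9/16 = 788.625
  gray-bodied vestigial-winged: 1402 × 3/16 = 262.875
  ebony-bodied normal-winged: 1402 × 3/16 = 262.875
  ebony-bodied vestigial-winged: 1402 × 1/16 = 87.625
Contribution of ebony-bodied normal-winged: (323 − 262.875)² / 262.875 = 13.7518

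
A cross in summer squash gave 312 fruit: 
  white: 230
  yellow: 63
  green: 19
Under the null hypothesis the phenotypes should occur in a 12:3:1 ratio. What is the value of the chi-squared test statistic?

0.427

Total ratio parts = 16. Expected numbers out of 312:
  white: 312 × 12/16 = 234
  yellow: 312 × 3/16 = 58.5
  green: 312 × 1/16 = 19.5
χ² = Σ (O − E)² / E
  white: (230 − 234)² / 234 = 0.0684
  yellow: (63 − 58.5)² / 58.5 = 0.3462
  green: (19 − 19.5)² / 19.5 = 0.0128
χ² = 0.0684 + 0.3462 + 0.0128 = 0.4274 ≈ 0.427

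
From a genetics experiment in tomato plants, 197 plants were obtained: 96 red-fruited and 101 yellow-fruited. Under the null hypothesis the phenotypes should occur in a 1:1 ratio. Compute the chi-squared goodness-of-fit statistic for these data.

0.127

Total ratio parts = 2. Expected numbers out of 197:
  red-fruited: 197 × 1/2 = 98.5
  yellow-fruited: 197 × 1/2 = 98.5
χ² = Σ (O − E)² / E
  red-fruited: (96 − 98.5)² / 98.5 = 0.0635
  yellow-fruited: (101 − 98.5)² / 98.5 = 0.0635
χ² = 0.0635 + 0.0635 = 0.127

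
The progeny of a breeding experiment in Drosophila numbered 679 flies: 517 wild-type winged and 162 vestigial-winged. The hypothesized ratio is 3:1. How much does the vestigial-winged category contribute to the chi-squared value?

Under the 3:1 hypothesis (Σ ratio = 4, N = 679):
  wild-type winged: 679 × 3/4 = 509.25
  vestigial-winged: 679 × 1/4 = 169.75
Contribution of vestigial-winged: (162 − 169.75)² / 169.75 = 0.3538

0.354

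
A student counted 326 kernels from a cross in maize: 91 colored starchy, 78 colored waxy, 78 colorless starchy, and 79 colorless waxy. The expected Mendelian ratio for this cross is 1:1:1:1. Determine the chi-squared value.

1.485

The 1:1:1:1 ratio has 4 parts, so with N = 326 the expected counts are:
  colored starchy: 326 × 1/4 = 81.5
  colored waxy: 326 × 1/4 = 81.5
  colorless starchy: 326 × 1/4 = 81.5
  colorless waxy: 326 × 1/4 = 81.5
χ² = Σ (O − E)² / E
  colored starchy: (91 − 81.5)² / 81.5 = 1.1074
  colored waxy: (78 − 81.5)² / 81.5 = 0.1503
  colorless starchy: (78 − 81.5)² / 81.5 = 0.1503
  colorless waxy: (79 − 81.5)² / 81.5 = 0.0767
χ² = 1.1074 + 0.1503 + 0.1503 + 0.0767 = 1.4847 ≈ 1.485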